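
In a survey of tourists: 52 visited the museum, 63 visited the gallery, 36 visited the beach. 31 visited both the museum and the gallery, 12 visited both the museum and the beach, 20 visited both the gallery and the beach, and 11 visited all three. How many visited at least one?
|A∪B∪C| = 52+63+36-31-12-20+11 = 99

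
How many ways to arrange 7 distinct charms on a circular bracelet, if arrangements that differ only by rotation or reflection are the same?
(7-1)!/2 = 720/2 = 360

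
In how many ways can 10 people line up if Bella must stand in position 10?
Fix one position: (10-1)! = 362880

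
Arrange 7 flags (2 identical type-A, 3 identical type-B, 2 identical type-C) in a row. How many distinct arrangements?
7! / (2! × 3! × 2!) = 210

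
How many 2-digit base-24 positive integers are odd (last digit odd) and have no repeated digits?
Last∈{1,3,5,7,9,11,13,15,17,19,21,23}. Last=0: 0. Last nonzero: 12×22×P(22,0) = 264. Total = 264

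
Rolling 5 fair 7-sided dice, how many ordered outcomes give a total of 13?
Coefficient of x^13 in (x + x² + ... + x^7)^5. By inclusion-exclusion on dice exceeding 7: Σ_j (-1)^j C(5,j)·C(13-1-7j, 4) = C(5,0)·C(12,4) - C(5,1)·C(5,4) = 1·495 - 5·5 = 470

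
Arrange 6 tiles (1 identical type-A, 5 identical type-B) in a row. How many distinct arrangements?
6! / (1! × 5!) = 6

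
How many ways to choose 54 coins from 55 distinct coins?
C(55,54) = 55!/(54!×1!) = 55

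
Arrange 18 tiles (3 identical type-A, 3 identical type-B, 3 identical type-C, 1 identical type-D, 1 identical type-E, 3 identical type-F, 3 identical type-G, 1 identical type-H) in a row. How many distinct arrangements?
18! / (3! × 3! × 3! × 1! × 1! × 3! × 3! × 1!) = 823350528000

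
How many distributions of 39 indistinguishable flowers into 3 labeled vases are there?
C(39+3-1, 3-1) = C(41, 2) = 820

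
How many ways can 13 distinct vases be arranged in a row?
13! = 6227020800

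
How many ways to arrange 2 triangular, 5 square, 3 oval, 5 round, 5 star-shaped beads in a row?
20! / (2! × 5! × 3! × 5! × 5!) = 117327450240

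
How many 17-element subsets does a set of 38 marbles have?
C(38,17) = 38!/(17!×21!) = 28781143380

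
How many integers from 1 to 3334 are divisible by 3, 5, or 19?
⌊3334/3⌋+⌊3334/5⌋+⌊3334/19⌋ - ⌊3334/15⌋-⌊3334/57⌋-⌊3334/95⌋ + ⌊3334/285⌋ = 1111+666+175 - 222-58-35 + 11 = 1648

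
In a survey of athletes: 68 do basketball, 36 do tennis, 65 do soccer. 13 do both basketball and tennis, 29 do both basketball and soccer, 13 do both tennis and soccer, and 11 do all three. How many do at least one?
|A∪B∪C| = 68+36+65-13-29-13+11 = 125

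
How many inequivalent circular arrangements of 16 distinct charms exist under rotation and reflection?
(16-1)!/2 = 1307674368000/2 = 653837184000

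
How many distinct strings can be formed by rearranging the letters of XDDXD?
5! / (2! × 3!) = 10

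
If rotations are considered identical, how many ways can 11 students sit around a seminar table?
Circular: fix one position, arrange the rest. (11-1)! = 3628800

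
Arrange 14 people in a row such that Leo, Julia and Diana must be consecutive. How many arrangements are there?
Treat the 3 as one block: (14-3+1)! × 3! = 479001600 × 6 = 2874009600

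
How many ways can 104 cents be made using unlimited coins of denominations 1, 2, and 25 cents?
Coefficient of x^104 in 1/(1-x^1) · 1/(1-x^2) · 1/(1-x^25). Case on j = number of 25-cent coins (j = 0..4); remainder r = 104 - 25j is made from {1,2} in ⌊r/2⌋+1 ways. r = 104, 79, 54, 29, 4 → 53 + 40 + 28 + 15 + 3 = 139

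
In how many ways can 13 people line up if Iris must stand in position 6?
Fix one position: (13-1)! = 479001600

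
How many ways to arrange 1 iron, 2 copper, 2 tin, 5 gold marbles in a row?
10! / (1! × 2! × 2! × 5!) = 7560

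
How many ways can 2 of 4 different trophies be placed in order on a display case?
P(4,2) = 4!/(4-2)! = 12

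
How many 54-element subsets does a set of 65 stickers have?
C(65,54) = 65!/(54!×11!) = 895068996640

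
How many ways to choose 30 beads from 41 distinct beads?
C(41,30) = 41!/(30!×11!) = 3159461968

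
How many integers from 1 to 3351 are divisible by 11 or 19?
⌊3351/11⌋ + ⌊3351/19⌋ - ⌊3351/209⌋ = 304 + 176 - 16 = 464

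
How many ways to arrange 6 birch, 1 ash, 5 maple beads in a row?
12! / (6! × 1! × 5!) = 5544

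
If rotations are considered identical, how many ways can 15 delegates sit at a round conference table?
Circular: fix one position, arrange the rest. (15-1)! = 87178291200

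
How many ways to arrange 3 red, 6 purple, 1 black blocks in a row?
10! / (3! × 6! × 1!) = 840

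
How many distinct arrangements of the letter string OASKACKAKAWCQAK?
15! / (2! × 4! × 5! × 1! × 1! × 1! × 1!) = 227026800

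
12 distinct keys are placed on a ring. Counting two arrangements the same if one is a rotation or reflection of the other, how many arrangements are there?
(12-1)!/2 = 39916800/2 = 19958400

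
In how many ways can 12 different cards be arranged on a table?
12! = 479001600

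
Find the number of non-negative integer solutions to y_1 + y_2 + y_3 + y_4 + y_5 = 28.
C(28+5-1, 5-1) = C(32, 4) = 35960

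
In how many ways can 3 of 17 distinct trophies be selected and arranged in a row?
P(17,3) = 17!/(17-3)! = 4080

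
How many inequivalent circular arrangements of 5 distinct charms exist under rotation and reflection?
(5-1)!/2 = 24/2 = 12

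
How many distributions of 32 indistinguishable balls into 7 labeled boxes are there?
C(32+7-1, 7-1) = C(38, 6) = 2760681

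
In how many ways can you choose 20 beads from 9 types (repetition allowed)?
C(20+9-1, 9-1) = C(28, 8) = 3108105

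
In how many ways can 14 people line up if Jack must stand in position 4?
Fix one position: (14-1)! = 6227020800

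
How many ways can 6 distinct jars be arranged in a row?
6! = 720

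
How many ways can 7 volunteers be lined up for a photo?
7! = 5040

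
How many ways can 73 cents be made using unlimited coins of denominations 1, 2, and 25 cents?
Coefficient of x^73 in 1/(1-x^1) · 1/(1-x^2) · 1/(1-x^25). Case on j = number of 25-cent coins (j = 0..2); remainder r = 73 - 25j is made from {1,2} in ⌊r/2⌋+1 ways. r = 73, 48, 23 → 37 + 25 + 12 = 74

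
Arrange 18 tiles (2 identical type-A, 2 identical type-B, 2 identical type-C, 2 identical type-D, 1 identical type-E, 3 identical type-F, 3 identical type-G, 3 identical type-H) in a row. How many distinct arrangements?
18! / (2! × 2! × 2! × 2! × 1! × 3! × 3! × 3!) = 1852538688000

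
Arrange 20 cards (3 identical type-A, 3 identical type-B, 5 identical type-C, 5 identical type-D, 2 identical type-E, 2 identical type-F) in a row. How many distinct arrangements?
20! / (3! × 3! × 5! × 5! × 2! × 2!) = 1173274502400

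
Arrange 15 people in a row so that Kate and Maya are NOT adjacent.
Total - adjacent = 15! - (15-1)!×2 = 1307674368000 - 174356582400 = 1133317785600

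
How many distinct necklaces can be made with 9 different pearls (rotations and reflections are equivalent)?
(9-1)!/2 = 40320/2 = 20160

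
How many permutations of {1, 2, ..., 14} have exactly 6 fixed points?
Choose the 6 fixed points C(14,6) = 3003, derange the rest: !8 = Σ_{j=0}^{8} (-1)^j·8!/j! = 40320 - 40320 + 20160 - 6720 + 1680 - 336 + 56 - 8 + 1 = 14833. Product = 3003 × 14833 = 44543499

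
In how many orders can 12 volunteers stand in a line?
12! = 479001600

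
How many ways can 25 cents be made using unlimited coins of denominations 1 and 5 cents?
Coefficient of x^25 in 1/(1-x^1) · 1/(1-x^5). Use j coins of 5 for j = 0..⌊25/5⌋ = 5, the rest in 1s: 5 + 1 = 6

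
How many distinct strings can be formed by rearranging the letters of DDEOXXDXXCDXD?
13! / (1! × 1! × 1! × 5! × 5!) = 432432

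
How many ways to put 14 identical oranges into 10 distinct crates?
C(14+10-1, 10-1) = C(23, 9) = 817190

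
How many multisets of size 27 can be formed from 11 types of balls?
C(27+11-1, 11-1) = C(37, 10) = 348330136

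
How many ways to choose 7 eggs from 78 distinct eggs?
C(78,7) = 78!/(7!×71!) = 2641902120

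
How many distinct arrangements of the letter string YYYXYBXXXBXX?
12! / (6! × 4! × 2!) = 13860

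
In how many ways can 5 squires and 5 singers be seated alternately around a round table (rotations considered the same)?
Fix one of the squires: (5-1)! ways for the remaining squires, × 5! ways for the singers = 24 × 120 = 2880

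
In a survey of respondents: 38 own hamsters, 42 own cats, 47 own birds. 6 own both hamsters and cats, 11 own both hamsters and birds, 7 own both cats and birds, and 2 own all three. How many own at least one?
|A∪B∪C| = 38+42+47-6-11-7+2 = 105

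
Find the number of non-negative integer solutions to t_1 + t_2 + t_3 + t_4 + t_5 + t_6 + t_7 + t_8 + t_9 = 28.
C(28+9-1, 9-1) = C(36, 8) = 30260340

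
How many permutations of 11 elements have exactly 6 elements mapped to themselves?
Choose the 6 fixed points C(11,6) = 462, derange the rest: !5 = Σ_{j=0}^{5} (-1)^j·5!/j! = 120 - 120 + 60 - 20 + 5 - 1 = 44. Product = 462 × 44 = 20328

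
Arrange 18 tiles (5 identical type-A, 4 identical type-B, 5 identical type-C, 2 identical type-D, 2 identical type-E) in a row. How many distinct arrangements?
18! / (5! × 4! × 5! × 2! × 2!) = 4631346720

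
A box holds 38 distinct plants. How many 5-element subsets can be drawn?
C(38,5) = 38!/(5!×33!) = 501942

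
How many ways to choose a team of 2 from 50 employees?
C(50,2) = 50!/(2!×48!) = 1225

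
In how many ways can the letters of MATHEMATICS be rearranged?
11! / (2! × 2! × 2! × 1! × 1! × 1! × 1! × 1!) = 4989600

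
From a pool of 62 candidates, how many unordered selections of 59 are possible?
C(62,59) = 62!/(59!×3!) = 37820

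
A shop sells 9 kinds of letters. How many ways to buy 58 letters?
C(58+9-1, 9-1) = C(66, 8) = 5743572120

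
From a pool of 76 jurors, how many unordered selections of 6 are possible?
C(76,6) = 76!/(6!×70!) = 218618940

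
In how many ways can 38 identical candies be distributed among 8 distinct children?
C(38+8-1, 8-1) = C(45, 7) = 45379620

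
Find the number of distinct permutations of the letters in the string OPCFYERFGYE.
11! / (1! × 2! × 1! × 1! × 2! × 1! × 2! × 1!) = 4989600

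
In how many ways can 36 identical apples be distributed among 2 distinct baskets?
C(36+2-1, 2-1) = C(37, 1) = 37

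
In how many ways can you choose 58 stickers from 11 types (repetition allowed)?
C(58+11-1, 11-1) = C(68, 10) = 290752384208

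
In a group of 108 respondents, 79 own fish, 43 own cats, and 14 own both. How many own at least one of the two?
|A∪B| = |A| + |B| - |A∩B| = 79 + 43 - 14 = 108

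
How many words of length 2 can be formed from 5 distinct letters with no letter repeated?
P(5,2) = 5!/(5-2)! = 20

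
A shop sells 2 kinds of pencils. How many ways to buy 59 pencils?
C(59+2-1, 2-1) = C(60, 1) = 60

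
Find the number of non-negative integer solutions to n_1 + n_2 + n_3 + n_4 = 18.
C(18+4-1, 4-1) = C(21, 3) = 1330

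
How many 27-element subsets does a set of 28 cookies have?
C(28,27) = 28!/(27!×1!) = 28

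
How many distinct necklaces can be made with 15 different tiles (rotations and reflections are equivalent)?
(15-1)!/2 = 87178291200/2 = 43589145600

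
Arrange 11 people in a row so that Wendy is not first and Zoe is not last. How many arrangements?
By inclusion-exclusion: 11! - 2×(11-1)! + (11-2)! = 39916800 - 7257600 + 362880 = 33022080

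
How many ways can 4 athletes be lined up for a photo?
4! = 24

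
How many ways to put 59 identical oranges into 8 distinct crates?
C(59+8-1, 8-1) = C(66, 7) = 778789440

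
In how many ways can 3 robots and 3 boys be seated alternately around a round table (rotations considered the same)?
Fix one of the robots: (3-1)! ways for the remaining robots, × 3! ways for the boys = 2 × 6 = 12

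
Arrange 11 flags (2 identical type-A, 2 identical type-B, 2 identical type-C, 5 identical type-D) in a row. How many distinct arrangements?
11! / (2! × 2! × 2! × 5!) = 41580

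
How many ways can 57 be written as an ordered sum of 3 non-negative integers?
C(57+3-1, 3-1) = C(59, 2) = 1711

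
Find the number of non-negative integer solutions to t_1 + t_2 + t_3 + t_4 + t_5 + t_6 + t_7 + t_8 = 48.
C(48+8-1, 8-1) = C(55, 7) = 202927725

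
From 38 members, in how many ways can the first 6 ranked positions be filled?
P(38,6) = 38!/(38-6)! = 1987690320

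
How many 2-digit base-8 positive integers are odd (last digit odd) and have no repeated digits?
Last∈{1,3,5,7}. Last=0: 0. Last nonzero: 4×6×P(6,0) = 24. Total = 24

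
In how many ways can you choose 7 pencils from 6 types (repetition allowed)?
C(7+6-1, 6-1) = C(12, 5) = 792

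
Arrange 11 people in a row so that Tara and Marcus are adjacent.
Treat as block: (11-1)! × 2! = 3628800 × 2 = 7257600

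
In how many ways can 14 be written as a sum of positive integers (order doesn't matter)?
Pentagonal recurrence p(n) = p(n-1) + p(n-2) - p(n-5) - p(n-7) + p(n-12) + p(n-15) - ... gives p(0..13) = 1, 1, 2, 3, 5, 7, 11, 15, 22, 30, 42, 56, 77, 101. p(14) = p(13) + p(12) - p(9) - p(7) + p(2) = 101 + 77 - 30 - 15 + 2 = 135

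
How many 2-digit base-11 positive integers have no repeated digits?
First digit: 10 choices (nonzero). Then descending: 10 × 10 = 100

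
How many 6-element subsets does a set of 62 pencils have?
C(62,6) = 62!/(6!×56!) = 61474519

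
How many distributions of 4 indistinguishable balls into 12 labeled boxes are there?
C(4+12-1, 12-1) = C(15, 11) = 1365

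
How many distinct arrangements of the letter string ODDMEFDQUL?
10! / (1! × 1! × 3! × 1! × 1! × 1! × 1! × 1!) = 604800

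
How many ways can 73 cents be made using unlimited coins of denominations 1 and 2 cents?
Coefficient of x^73 in 1/(1-x^1) · 1/(1-x^2). Use j coins of 2 for j = 0..⌊73/2⌋ = 36, the rest in 1s: 36 + 1 = 37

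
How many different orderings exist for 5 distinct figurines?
5! = 120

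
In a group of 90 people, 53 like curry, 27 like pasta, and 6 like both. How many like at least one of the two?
|A∪B| = |A| + |B| - |A∩B| = 53 + 27 - 6 = 74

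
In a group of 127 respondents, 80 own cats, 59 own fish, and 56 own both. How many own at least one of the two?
|A∪B| = |A| + |B| - |A∩B| = 80 + 59 - 56 = 83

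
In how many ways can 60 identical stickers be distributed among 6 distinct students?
C(60+6-1, 6-1) = C(65, 5) = 8259888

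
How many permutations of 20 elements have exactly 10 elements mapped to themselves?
Choose the 10 fixed points C(20,10) = 184756, derange the rest: !10 = Σ_{j=0}^{10} (-1)^j·10!/j! = 3628800 - 3628800 + 1814400 - 604800 + 151200 - 30240 + 5040 - 720 + 90 - 10 + 1 = 1334961. Product = 184756 × 1334961 = 246642054516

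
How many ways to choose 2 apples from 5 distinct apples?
C(5,2) = 5!/(2!×3!) = 10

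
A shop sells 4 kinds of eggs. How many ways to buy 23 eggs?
C(23+4-1, 4-1) = C(26, 3) = 2600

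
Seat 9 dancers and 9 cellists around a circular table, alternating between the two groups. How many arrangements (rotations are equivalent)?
Fix one of the dancers: (9-1)! ways for the remaining dancers, × 9! ways for the cellists = 40320 × 362880 = 14631321600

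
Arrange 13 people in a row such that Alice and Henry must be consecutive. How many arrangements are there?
Treat the 2 as one block: (13-2+1)! × 2! = 479001600 × 2 = 958003200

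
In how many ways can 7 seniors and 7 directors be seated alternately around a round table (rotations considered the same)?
Fix one of the seniors: (7-1)! ways for the remaining seniors, × 7! ways for the directors = 720 × 5040 = 3628800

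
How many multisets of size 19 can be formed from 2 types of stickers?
C(19+2-1, 2-1) = C(20, 1) = 20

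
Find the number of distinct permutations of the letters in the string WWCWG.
5! / (1! × 3! × 1!) = 20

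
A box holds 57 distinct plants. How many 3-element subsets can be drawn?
C(57,3) = 57!/(3!×54!) = 29260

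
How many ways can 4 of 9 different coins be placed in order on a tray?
P(9,4) = 9!/(9-4)! = 3024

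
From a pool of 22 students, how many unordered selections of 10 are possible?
C(22,10) = 22!/(10!×12!) = 646646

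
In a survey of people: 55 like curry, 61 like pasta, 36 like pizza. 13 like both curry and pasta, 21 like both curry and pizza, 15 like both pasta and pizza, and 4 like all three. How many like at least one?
|A∪B∪C| = 55+61+36-13-21-15+4 = 107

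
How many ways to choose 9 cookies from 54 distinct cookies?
C(54,9) = 54!/(9!×45!) = 5317936260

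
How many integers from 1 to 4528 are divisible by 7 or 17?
⌊4528/7⌋ + ⌊4528/17⌋ - ⌊4528/119⌋ = 646 + 266 - 38 = 874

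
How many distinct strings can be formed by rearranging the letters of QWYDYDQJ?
8! / (1! × 2! × 2! × 1! × 2!) = 5040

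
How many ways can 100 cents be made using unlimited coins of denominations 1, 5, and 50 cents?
Coefficient of x^100 in 1/(1-x^1) · 1/(1-x^5) · 1/(1-x^50). Case on j = number of 50-cent coins (j = 0..2); remainder r = 100 - 50j is made from {1,5} in ⌊r/5⌋+1 ways. r = 100, 50, 0 → 21 + 11 + 1 = 33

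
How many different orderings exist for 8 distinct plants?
8! = 40320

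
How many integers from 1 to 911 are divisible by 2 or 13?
⌊911/2⌋ + ⌊911/13⌋ - ⌊911/26⌋ = 455 + 70 - 35 = 490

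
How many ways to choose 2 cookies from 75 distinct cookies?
C(75,2) = 75!/(2!×73!) = 2775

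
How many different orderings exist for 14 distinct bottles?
14! = 87178291200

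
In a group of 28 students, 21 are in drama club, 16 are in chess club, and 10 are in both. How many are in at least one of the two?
|A∪B| = |A| + |B| - |A∩B| = 21 + 16 - 10 = 27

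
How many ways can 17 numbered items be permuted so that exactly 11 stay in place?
Choose the 11 fixed points C(17,11) = 12376, derange the rest: !6 = Σ_{j=0}^{6} (-1)^j·6!/j! = 720 - 720 + 360 - 120 + 30 - 6 + 1 = 265. Product = 12376 × 265 = 3279640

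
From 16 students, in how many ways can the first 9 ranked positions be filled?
P(16,9) = 16!/(16-9)! = 4151347200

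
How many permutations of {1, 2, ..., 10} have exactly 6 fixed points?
Choose the 6 fixed points C(10,6) = 210, derange the rest: !4 = Σ_{j=0}^{4} (-1)^j·4!/j! = 24 - 24 + 12 - 4 + 1 = 9. Product = 210 × 9 = 1890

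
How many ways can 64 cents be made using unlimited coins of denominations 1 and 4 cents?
Coefficient of x^64 in 1/(1-x^1) · 1/(1-x^4). Use j coins of 4 for j = 0..⌊64/4⌋ = 16, the rest in 1s: 16 + 1 = 17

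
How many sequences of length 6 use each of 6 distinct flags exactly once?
6! = 720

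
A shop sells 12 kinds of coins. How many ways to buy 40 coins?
C(40+12-1, 12-1) = C(51, 11) = 47626016970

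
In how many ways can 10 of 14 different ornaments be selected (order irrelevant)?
C(14,10) = 14!/(10!×4!) = 1001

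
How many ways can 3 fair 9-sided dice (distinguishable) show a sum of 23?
Coefficient of x^23 in (x + x² + ... + x^9)^3. By inclusion-exclusion on dice exceeding 9: Σ_j (-1)^j C(3,j)·C(23-1-9j, 2) = C(3,0)·C(22,2) - C(3,1)·C(13,2) + C(3,2)·C(4,2) = 1·231 - 3·78 + 3·6 = 15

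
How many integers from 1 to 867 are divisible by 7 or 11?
⌊867/7⌋ + ⌊867/11⌋ - ⌊867/77⌋ = 123 + 78 - 11 = 190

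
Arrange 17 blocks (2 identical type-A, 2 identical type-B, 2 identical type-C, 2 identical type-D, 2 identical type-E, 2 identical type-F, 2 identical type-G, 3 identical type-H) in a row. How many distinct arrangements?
17! / (2! × 2! × 2! × 2! × 2! × 2! × 2! × 3!) = 463134672000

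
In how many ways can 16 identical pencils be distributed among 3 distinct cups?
C(16+3-1, 3-1) = C(18, 2) = 153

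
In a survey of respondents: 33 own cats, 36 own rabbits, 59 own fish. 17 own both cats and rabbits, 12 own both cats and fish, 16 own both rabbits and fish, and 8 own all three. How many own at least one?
|A∪B∪C| = 33+36+59-17-12-16+8 = 91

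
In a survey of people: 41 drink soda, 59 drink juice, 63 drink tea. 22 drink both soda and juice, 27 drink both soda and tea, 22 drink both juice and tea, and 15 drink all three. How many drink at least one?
|A∪B∪C| = 41+59+63-22-27-22+15 = 107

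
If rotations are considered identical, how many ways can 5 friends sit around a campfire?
Circular: fix one position, arrange the rest. (5-1)! = 24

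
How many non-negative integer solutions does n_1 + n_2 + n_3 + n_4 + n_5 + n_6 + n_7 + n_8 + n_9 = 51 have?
C(51+9-1, 9-1) = C(59, 8) = 2217471399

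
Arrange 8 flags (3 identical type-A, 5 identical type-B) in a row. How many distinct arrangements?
8! / (3! × 5!) = 56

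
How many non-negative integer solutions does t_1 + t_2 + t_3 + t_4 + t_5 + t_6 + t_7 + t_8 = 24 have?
C(24+8-1, 8-1) = C(31, 7) = 2629575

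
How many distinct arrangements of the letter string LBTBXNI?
7! / (2! × 1! × 1! × 1! × 1! × 1!) = 2520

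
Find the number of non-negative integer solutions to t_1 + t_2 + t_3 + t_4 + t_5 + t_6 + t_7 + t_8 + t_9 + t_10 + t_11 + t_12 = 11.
C(11+12-1, 12-1) = C(22, 11) = 705432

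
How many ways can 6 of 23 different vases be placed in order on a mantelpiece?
P(23,6) = 23!/(23-6)! = 72681840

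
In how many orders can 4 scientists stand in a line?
4! = 24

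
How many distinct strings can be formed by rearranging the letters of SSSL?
4! / (3! × 1!) = 4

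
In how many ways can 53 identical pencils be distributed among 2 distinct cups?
C(53+2-1, 2-1) = C(54, 1) = 54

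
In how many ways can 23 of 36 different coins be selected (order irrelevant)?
C(36,23) = 36!/(23!×13!) = 2310789600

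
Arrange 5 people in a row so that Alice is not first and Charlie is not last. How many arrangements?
By inclusion-exclusion: 5! - 2×(5-1)! + (5-2)! = 120 - 48 + 6 = 78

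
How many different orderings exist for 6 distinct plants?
6! = 720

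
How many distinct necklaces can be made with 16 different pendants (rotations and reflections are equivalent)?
(16-1)!/2 = 1307674368000/2 = 653837184000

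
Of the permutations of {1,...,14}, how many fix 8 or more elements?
Exactly j fixed points: C(14,j)·!(14-j); sum over j ≥ 8 (derangement numbers via !m = (m-1)·(!(m-1) + !(m-2)): !0..!6 = 1, 0, 1, 2, 9, 44, 265). Σ_{j=8}^{14} C(14,j)·!(14-j) = C(14,8)·!6 + C(14,9)·!5 + C(14,10)·!4 + C(14,11)·!3 + C(14,12)·!2 + C(14,13)·!1 + C(14,14)·!0 = 3003·265 + 2002·44 + 1001·9 + 364·2 + 91·1 + 14·0 + 1·1 = 893712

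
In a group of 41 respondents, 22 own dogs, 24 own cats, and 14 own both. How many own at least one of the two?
|A∪B| = |A| + |B| - |A∩B| = 22 + 24 - 14 = 32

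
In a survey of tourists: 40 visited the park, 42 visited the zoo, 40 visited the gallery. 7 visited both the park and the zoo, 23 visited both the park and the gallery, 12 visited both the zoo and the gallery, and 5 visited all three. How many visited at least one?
|A∪B∪C| = 40+42+40-7-23-12+5 = 85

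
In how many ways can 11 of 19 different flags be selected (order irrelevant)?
C(19,11) = 19!/(11!×8!) = 75582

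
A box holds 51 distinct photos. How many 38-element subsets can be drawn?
C(51,38) = 51!/(38!×13!) = 476260169700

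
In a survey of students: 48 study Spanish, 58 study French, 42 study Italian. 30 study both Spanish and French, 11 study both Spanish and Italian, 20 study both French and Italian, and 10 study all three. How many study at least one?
|A∪B∪C| = 48+58+42-30-11-20+10 = 97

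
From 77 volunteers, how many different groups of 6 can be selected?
C(77,6) = 77!/(6!×71!) = 237093780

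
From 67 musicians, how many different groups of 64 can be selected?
C(67,64) = 67!/(64!×3!) = 47905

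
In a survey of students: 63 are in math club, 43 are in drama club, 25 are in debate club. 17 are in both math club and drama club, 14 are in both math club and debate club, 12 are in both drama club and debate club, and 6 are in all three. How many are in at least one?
|A∪B∪C| = 63+43+25-17-14-12+6 = 94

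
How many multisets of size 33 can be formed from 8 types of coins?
C(33+8-1, 8-1) = C(40, 7) = 18643560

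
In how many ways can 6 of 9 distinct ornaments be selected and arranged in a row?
P(9,6) = 9!/(9-6)! = 60480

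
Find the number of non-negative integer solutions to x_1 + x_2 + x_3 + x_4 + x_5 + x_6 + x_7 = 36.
C(36+7-1, 7-1) = C(42, 6) = 5245786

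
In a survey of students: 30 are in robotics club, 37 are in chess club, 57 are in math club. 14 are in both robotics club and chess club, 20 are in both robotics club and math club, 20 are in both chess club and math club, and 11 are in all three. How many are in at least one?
|A∪B∪C| = 30+37+57-14-20-20+11 = 81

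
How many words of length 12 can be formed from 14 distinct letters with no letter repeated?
P(14,12) = 14!/(14-12)! = 43589145600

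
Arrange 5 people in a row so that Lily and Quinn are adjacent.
Treat as block: (5-1)! × 2! = 24 × 2 = 48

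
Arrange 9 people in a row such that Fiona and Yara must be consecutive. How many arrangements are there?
Treat the 2 as one block: (9-2+1)! × 2! = 40320 × 2 = 80640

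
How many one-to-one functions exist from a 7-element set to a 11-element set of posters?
P(11,7) = 11!/(11-7)! = 1663200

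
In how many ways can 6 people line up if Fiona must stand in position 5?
Fix one position: (6-1)! = 120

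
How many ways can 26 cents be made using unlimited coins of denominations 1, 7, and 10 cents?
Coefficient of x^26 in 1/(1-x^1) · 1/(1-x^7) · 1/(1-x^10). Case on j = number of 10-cent coins (j = 0..2); remainder r = 26 - 10j is made from {1,7} in ⌊r/7⌋+1 ways. r = 26, 16, 6 → 4 + 3 + 1 = 8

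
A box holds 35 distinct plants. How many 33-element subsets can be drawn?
C(35,33) = 35!/(33!×2!) = 595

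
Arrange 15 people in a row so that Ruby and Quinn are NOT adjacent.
Total - adjacent = 15! - (15-1)!×2 = 1307674368000 - 174356582400 = 1133317785600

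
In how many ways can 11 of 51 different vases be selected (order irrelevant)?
C(51,11) = 51!/(11!×40!) = 47626016970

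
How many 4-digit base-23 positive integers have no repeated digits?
First digit: 22 choices (nonzero). Then descending: 22 × 22 × 21 × 20 = 203280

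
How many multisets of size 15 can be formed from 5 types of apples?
C(15+5-1, 5-1) = C(19, 4) = 3876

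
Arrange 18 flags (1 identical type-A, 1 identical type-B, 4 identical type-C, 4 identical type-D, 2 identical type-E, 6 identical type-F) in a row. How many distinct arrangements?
18! / (1! × 1! × 4! × 4! × 2! × 6!) = 7718911200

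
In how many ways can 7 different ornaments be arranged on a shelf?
7! = 5040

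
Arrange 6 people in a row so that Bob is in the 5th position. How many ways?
Fix one position: (6-1)! = 120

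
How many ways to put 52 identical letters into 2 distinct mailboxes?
C(52+2-1, 2-1) = C(53, 1) = 53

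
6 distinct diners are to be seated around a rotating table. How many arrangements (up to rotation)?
Circular: fix one position, arrange the rest. (6-1)! = 120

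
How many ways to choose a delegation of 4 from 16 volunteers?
C(16,4) = 16!/(4!×12!) = 1820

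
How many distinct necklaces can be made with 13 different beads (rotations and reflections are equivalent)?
(13-1)!/2 = 479001600/2 = 239500800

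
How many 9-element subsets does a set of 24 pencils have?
C(24,9) = 24!/(9!×15!) = 1307504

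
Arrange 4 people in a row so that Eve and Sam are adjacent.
Treat as block: (4-1)! × 2! = 6 × 2 = 12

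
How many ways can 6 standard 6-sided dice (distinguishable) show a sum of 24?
Coefficient of x^24 in (x + x² + ... + x^6)^6. By inclusion-exclusion on dice exceeding 6: Σ_j (-1)^j C(6,j)·C(24-1-6j, 5) = C(6,0)·C(23,5) - C(6,1)·C(17,5) + C(6,2)·C(11,5) - C(6,3)·C(5,5) = 1·33649 - 6·6188 + 15·462 - 20·1 = 3431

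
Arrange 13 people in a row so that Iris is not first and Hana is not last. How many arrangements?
By inclusion-exclusion: 13! - 2×(13-1)! + (13-2)! = 6227020800 - 958003200 + 39916800 = 5308934400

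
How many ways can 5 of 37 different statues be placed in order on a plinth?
P(37,5) = 37!/(37-5)! = 52307640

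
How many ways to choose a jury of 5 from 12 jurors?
C(12,5) = 12!/(5!×7!) = 792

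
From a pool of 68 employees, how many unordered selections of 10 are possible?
C(68,10) = 68!/(10!×58!) = 290752384208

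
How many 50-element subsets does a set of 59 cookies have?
C(59,50) = 59!/(50!×9!) = 12565671261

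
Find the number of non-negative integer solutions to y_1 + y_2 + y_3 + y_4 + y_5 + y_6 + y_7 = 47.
C(47+7-1, 7-1) = C(53, 6) = 22957480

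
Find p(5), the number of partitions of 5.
Pentagonal recurrence p(n) = p(n-1) + p(n-2) - p(n-5) - p(n-7) + p(n-12) + p(n-15) - ... gives p(0..4) = 1, 1, 2, 3, 5. p(5) = p(4) + p(3) - p(0) = 5 + 3 - 1 = 7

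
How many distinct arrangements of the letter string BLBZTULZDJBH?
12! / (1! × 1! × 3! × 1! × 1! × 2! × 1! × 2!) = 19958400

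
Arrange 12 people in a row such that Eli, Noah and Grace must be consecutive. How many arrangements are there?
Treat the 3 as one block: (12-3+1)! × 3! = 3628800 × 6 = 21772800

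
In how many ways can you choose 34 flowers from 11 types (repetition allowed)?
C(34+11-1, 11-1) = C(44, 10) = 2481256778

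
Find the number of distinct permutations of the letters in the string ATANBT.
6! / (2! × 2! × 1! × 1!) = 180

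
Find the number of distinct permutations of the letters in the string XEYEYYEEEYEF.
12! / (6! × 1! × 4! × 1!) = 27720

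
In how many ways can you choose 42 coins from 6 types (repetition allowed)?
C(42+6-1, 6-1) = C(47, 5) = 1533939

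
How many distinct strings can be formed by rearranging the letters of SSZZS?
5! / (3! × 2!) = 10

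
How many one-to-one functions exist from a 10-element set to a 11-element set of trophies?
P(11,10) = 11!/(11-10)! = 39916800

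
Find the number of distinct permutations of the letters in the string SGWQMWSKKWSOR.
13! / (1! × 1! × 1! × 2! × 3! × 1! × 3! × 1!) = 86486400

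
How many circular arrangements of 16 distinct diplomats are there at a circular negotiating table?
Circular: fix one position, arrange the rest. (16-1)! = 1307674368000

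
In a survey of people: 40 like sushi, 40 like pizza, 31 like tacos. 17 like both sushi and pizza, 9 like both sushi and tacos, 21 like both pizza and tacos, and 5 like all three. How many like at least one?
|A∪B∪C| = 40+40+31-17-9-21+5 = 69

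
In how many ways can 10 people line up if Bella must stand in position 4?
Fix one position: (10-1)! = 362880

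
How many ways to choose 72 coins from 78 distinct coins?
C(78,72) = 78!/(72!×6!) = 256851595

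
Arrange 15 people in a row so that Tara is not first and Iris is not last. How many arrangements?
By inclusion-exclusion: 15! - 2×(15-1)! + (15-2)! = 1307674368000 - 174356582400 + 6227020800 = 1139544806400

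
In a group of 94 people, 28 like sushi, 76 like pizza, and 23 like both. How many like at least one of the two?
|A∪B| = |A| + |B| - |A∩B| = 28 + 76 - 23 = 81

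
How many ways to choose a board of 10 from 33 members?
C(33,10) = 33!/(10!×23!) = 92561040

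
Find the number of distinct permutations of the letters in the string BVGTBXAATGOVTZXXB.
17! / (3! × 2! × 1! × 2! × 3! × 2! × 1! × 3!) = 205837632000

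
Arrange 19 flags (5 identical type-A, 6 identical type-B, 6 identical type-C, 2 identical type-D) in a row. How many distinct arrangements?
19! / (5! × 6! × 6! × 2!) = 977728752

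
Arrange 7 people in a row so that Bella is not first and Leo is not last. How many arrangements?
By inclusion-exclusion: 7! - 2×(7-1)! + (7-2)! = 5040 - 1440 + 120 = 3720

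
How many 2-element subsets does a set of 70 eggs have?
C(70,2) = 70!/(2!×68!) = 2415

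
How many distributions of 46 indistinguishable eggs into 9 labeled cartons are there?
C(46+9-1, 9-1) = C(54, 8) = 1040465790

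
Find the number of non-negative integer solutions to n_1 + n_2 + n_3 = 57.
C(57+3-1, 3-1) = C(59, 2) = 1711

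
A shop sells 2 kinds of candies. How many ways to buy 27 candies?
C(27+2-1, 2-1) = C(28, 1) = 28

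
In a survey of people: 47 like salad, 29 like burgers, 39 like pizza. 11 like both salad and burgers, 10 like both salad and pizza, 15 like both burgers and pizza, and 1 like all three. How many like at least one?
|A∪B∪C| = 47+29+39-11-10-15+1 = 80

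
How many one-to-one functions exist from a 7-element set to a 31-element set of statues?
P(31,7) = 31!/(31-7)! = 13253058000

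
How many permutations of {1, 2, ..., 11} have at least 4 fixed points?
Exactly j fixed points: C(11,j)·!(11-j); sum over j ≥ 4 (derangement numbers via !m = (m-1)·(!(m-1) + !(m-2)): !0..!7 = 1, 0, 1, 2, 9, 44, 265, 1854). Σ_{j=4}^{11} C(11,j)·!(11-j) = C(11,4)·!7 + C(11,5)·!6 + C(11,6)·!5 + C(11,7)·!4 + C(11,8)·!3 + C(11,9)·!2 + C(11,10)·!1 + C(11,11)·!0 = 330·1854 + 462·265 + 462·44 + 330·9 + 165·2 + 55·1 + 11·0 + 1·1 = 757934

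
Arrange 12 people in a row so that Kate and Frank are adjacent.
Treat as block: (12-1)! × 2! = 39916800 × 2 = 79833600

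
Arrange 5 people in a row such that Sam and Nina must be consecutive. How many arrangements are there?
Treat the 2 as one block: (5-2+1)! × 2! = 24 × 2 = 48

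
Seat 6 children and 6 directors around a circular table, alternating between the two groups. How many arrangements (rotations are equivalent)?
Fix one of the children: (6-1)! ways for the remaining children, × 6! ways for the directors = 120 × 720 = 86400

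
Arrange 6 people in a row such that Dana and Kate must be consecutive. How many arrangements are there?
Treat the 2 as one block: (6-2+1)! × 2! = 120 × 2 = 240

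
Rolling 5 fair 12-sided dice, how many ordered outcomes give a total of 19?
Coefficient of x^19 in (x + x² + ... + x^12)^5. By inclusion-exclusion on dice exceeding 12: Σ_j (-1)^j C(5,j)·C(19-1-12j, 4) = C(5,0)·C(18,4) - C(5,1)·C(6,4) = 1·3060 - 5·15 = 2985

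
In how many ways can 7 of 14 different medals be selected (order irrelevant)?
C(14,7) = 14!/(7!×7!) = 3432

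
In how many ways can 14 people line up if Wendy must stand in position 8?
Fix one position: (14-1)! = 6227020800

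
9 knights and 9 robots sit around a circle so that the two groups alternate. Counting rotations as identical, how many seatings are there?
Fix one of the knights: (9-1)! ways for the remaining knights, × 9! ways for the robots = 40320 × 362880 = 14631321600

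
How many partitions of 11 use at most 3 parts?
By conjugation, equals partitions of 11 into parts ≤ 3. Let r_j(i) = number of partitions of i into parts ≤ j, for i = 0..11. r_1(i) = 1 for all i; r_j(i) = r_{j-1}(i) + r_j(i-j). Rows j = 2..3: ≤2: 1 1 2 2 3 3 4 4 5 5 6 6; ≤3: 1 1 2 3 4 5 7 8 10 12 14 16. r_3(11) = 16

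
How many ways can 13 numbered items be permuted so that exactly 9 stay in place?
Choose the 9 fixed points C(13,9) = 715, derange the rest: !4 = Σ_{j=0}^{4} (-1)^j·4!/j! = 24 - 24 + 12 - 4 + 1 = 9. Product = 715 × 9 = 6435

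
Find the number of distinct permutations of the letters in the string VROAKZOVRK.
10! / (1! × 2! × 2! × 2! × 1! × 2!) = 226800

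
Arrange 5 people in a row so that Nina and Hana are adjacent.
Treat as block: (5-1)! × 2! = 24 × 2 = 48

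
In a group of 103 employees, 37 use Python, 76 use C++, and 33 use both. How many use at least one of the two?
|A∪B| = |A| + |B| - |A∩B| = 37 + 76 - 33 = 80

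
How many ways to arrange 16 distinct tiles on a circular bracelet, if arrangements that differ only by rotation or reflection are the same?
(16-1)!/2 = 1307674368000/2 = 653837184000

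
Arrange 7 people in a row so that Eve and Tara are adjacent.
Treat as block: (7-1)! × 2! = 720 × 2 = 1440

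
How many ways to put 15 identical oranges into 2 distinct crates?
C(15+2-1, 2-1) = C(16, 1) = 16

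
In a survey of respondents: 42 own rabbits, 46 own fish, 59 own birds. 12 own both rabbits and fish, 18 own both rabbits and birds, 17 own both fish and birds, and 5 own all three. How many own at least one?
|A∪B∪C| = 42+46+59-12-18-17+5 = 105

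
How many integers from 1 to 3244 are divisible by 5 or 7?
⌊3244/5⌋ + ⌊3244/7⌋ - ⌊3244/35⌋ = 648 + 463 - 92 = 1019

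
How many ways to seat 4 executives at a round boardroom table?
Circular: fix one position, arrange the rest. (4-1)! = 6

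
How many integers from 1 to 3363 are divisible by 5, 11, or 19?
⌊3363/5⌋+⌊3363/11⌋+⌊3363/19⌋ - ⌊3363/55⌋-⌊3363/95⌋-⌊3363/209⌋ + ⌊3363/1045⌋ = 672+305+177 - 61-35-16 + 3 = 1045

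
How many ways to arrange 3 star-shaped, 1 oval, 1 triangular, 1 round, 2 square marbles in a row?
8! / (3! × 1! × 1! × 1! × 2!) = 3360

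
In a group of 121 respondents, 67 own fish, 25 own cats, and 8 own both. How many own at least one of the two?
|A∪B| = |A| + |B| - |A∩B| = 67 + 25 - 8 = 84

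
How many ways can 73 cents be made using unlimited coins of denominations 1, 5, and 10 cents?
Coefficient of x^73 in 1/(1-x^1) · 1/(1-x^5) · 1/(1-x^10). Case on j = number of 10-cent coins (j = 0..7); remainder r = 73 - 10j is made from {1,5} in ⌊r/5⌋+1 ways. r = 73, 63, 53, 43, 33, 23, 13, 3 → 15 + 13 + 11 + 9 + 7 + 5 + 3 + 1 = 64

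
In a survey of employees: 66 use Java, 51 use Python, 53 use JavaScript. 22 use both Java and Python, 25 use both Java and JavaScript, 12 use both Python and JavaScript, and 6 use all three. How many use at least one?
|A∪B∪C| = 66+51+53-22-25-12+6 = 117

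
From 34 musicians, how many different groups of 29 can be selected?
C(34,29) = 34!/(29!×5!) = 278256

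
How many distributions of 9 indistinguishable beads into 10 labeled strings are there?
C(9+10-1, 10-1) = C(18, 9) = 48620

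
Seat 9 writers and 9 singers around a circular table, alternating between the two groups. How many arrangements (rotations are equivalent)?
Fix one of the writers: (9-1)! ways for the remaining writers, × 9! ways for the singers = 40320 × 362880 = 14631321600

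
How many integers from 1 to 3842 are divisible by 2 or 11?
⌊3842/2⌋ + ⌊3842/11⌋ - ⌊3842/22⌋ = 1921 + 349 - 174 = 2096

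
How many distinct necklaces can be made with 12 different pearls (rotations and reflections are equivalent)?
(12-1)!/2 = 39916800/2 = 19958400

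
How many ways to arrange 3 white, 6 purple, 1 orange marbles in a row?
10! / (3! × 6! × 1!) = 840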